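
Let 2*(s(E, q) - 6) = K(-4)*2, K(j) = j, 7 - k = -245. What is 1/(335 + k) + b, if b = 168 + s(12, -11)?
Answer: 99791/587 ≈ 170.00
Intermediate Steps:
k = 252 (k = 7 - 1*(-245) = 7 + 245 = 252)
s(E, q) = 2 (s(E, q) = 6 + (-4*2)/2 = 6 + (1/2)*(-8) = 6 - 4 = 2)
b = 170 (b = 168 + 2 = 170)
1/(335 + k) + b = 1/(335 + 252) + 170 = 1/587 + 170 = 99791/587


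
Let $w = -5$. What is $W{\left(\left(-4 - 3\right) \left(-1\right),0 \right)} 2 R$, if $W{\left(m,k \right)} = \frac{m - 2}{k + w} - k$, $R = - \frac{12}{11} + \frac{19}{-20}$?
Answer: $\frac{449}{110} \approx 4.0818$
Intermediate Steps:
$R = - \frac{449}{220}$ ($R = \left(-12\right) \frac{1}{11} + 19 \left(- \frac{1}{20}\right) = - \frac{12}{11} - \frac{19}{20} = - \frac{449}{220} \approx -2.0409$)
$W{\left(m,k \right)} = - k + \frac{-2 + m}{-5 + k}$ ($W{\left(m,k \right)} = \frac{m - 2}{k - 5} - k = \frac{-2 + m}{-5 + k} - k = - k + \frac{-2 + m}{-5 + k}$)
$W{\left(\left(-4 - 3\right) \left(-1\right),0 \right)} 2 R = \frac{-2 + \left(-4 - 3\right) \left(-1\right) - 0^{2} + 5 \cdot 0}{-5 + 0} \cdot 2 \left(- \frac{449}{220}\right) = \frac{-2 - -7 - 0 + 0}{-5} \cdot 2 \left(- \frac{449}{220}\right) = - \frac{-2 + 7 + 0 + 0}{5} \cdot 2 \left(- \frac{449}{220}\right) = \left(- \frac{1}{5}\right) 5 \cdot 2 \left(- \frac{449}{220}\right) = \left(-1\right) 2 \left(- \frac{449}{220}\right) = \left(-2\right) \left(- \frac{449}{220}\right) = \frac{449}{110}$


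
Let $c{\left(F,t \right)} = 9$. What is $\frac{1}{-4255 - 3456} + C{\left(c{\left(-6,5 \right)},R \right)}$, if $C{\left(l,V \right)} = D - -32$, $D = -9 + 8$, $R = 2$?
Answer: $\frac{239040}{7711} \approx 31.0$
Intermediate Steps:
$D = -1$
$C{\left(l,V \right)} = 31$ ($C{\left(l,V \right)} = -1 - -32 = -1 + 32 = 31$)
$\frac{1}{-4255 - 3456} + C{\left(c{\left(-6,5 \right)},R \right)} = \frac{1}{-4255 - 3456} + 31 = \frac{1}{-7711} + 31 = - \frac{1}{7711} + 31 = \frac{239040}{7711}$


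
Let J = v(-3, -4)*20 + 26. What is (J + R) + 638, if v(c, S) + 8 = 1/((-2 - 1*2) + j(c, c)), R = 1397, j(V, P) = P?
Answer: 13287/7 ≈ 1898.1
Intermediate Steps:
v(c, S) = -8 + 1/(-4 + c) (v(c, S) = -8 + 1/((-2 - 1*2) + c) = -8 + 1/((-2 - 2) + c) = -8 + 1/(-4 + c))
J = -958/7 (J = ((33 - 8*(-3))/(-4 - 3))*20 + 26 = ((33 + 24)/(-7))*20 + 26 = -1/7*57*20 + 26 = -57/7*20 + 26 = -1140/7 + 26 = -958/7 ≈ -136.86)
(J + R) + 638 = (-958/7 + 1397) + 638 = 8821/7 + 638 = 13287/7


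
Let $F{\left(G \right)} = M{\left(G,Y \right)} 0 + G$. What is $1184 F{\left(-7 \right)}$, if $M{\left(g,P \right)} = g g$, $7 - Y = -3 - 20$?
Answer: $-8288$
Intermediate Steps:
$Y = 30$ ($Y = 7 - \left(-3 - 20\right) = 7 - -23 = 7 + 23 = 30$)
$M{\left(g,P \right)} = g^{2}$
$F{\left(G \right)} = G$ ($F{\left(G \right)} = G^{2} \cdot 0 + G = 0 + G = G$)
$1184 F{\left(-7 \right)} = 1184 \left(-7\right) = -8288$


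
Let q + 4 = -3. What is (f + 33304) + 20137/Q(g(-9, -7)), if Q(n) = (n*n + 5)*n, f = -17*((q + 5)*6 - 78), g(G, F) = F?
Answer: 13147115/378 ≈ 34781.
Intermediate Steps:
q = -7 (q = -4 - 3 = -7)
f = 1530 (f = -17*((-7 + 5)*6 - 78) = -17*(-2*6 - 78) = -17*(-12 - 78) = -17*(-90) = 1530)
Q(n) = n*(5 + n**2) (Q(n) = (n**2 + 5)*n = (5 + n**2)*n = n*(5 + n**2))
(f + 33304) + 20137/Q(g(-9, -7)) = (1530 + 33304) + 20137/((-7*(5 + (-7)**2))) = 34834 + 20137/((-7*(5 + 49))) = 34834 + 20137/((-7*54)) = 34834 + 20137/(-378) = 34834 + 20137*(-1/378) = 34834 - 20137/378 = 13147115/378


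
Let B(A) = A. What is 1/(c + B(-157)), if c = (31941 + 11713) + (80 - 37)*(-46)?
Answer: 1/41519 ≈ 2.4085e-5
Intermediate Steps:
c = 41676 (c = 43654 + 43*(-46) = 43654 - 1978 = 41676)
1/(c + B(-157)) = 1/(41676 - 157) = 1/41519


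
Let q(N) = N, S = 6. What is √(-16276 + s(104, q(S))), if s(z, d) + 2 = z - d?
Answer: 2*I*√4045 ≈ 127.2*I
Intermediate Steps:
s(z, d) = -2 + z - d (s(z, d) = -2 + (z - d) = -2 + z - d)
√(-16276 + s(104, q(S))) = √(-16276 + (-2 + 104 - 1*6)) = √(-16276 + (-2 + 104 - 6)) = √(-16276 + 96) = √(-16180) = 2*I*√4045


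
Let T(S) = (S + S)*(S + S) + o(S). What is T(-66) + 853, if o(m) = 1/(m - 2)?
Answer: 1242835/68 ≈ 18277.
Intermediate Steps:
o(m) = 1/(-2 + m)
T(S) = 1/(-2 + S) + 4*S² (T(S) = (S + S)*(S + S) + 1/(-2 + S) = (2*S)*(2*S) + 1/(-2 + S) = 4*S² + 1/(-2 + S) = 1/(-2 + S) + 4*S²)
T(-66) + 853 = (1 + 4*(-66)²*(-2 - 66))/(-2 - 66) + 853 = (1 + 4*4356*(-68))/(-68) + 853 = -(1 - 1184832)/68 + 853 = -1/68*(-1184831) + 853 = 1184831/68 + 853 = 1242835/68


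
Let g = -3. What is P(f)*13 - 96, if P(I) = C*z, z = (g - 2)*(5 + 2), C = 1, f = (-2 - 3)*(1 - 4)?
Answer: -551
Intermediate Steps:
f = 15 (f = -5*(-3) = 15)
z = -35 (z = (-3 - 2)*(5 + 2) = -5*7 = -35)
P(I) = -35 (P(I) = 1*(-35) = -35)
P(f)*13 - 96 = -35*13 - 96 = -455 - 96 = -551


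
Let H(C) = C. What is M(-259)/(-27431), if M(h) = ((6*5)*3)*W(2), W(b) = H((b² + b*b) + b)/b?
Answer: -450/27431 ≈ -0.016405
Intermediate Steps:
W(b) = (b + 2*b²)/b (W(b) = ((b² + b*b) + b)/b = ((b² + b²) + b)/b = (2*b² + b)/b = (b + 2*b²)/b)
M(h) = 450 (M(h) = ((6*5)*3)*(1 + 2*2) = (30*3)*(1 + 4) = 90*5 = 450)
M(-259)/(-27431) = 450/(-27431) = 450*(-1/27431) = -450/27431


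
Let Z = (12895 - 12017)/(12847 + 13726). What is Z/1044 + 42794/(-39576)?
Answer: -49465228025/45746907588 ≈ -1.0813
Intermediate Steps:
Z = 878/26573 ≈ 0.033041
Z/1044 + 42794/(-39576) = (878/26573)/1044 + 42794/(-39576) = (878/26573)*(1/1044) + 42794*(-1/39576) = 439/13871106 - 21397/19788 = -49465228025/45746907588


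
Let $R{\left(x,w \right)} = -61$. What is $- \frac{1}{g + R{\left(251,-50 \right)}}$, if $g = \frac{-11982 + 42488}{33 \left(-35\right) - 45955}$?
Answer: $\frac{3365}{207444} \approx 0.016221$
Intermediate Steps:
$g = - \frac{2179}{3365}$ ($g = \frac{30506}{-1155 - 45955} = \frac{30506}{-47110} = 30506 \left(- \frac{1}{47110}\right) = - \frac{2179}{3365} \approx -0.64755$)
$- \frac{1}{g + R{\left(251,-50 \right)}} = - \frac{1}{- \frac{2179}{3365} - 61} = - \frac{1}{- \frac{207444}{3365}} = \left(-1\right) \left(- \frac{3365}{207444}\right) = \frac{3365}{207444}$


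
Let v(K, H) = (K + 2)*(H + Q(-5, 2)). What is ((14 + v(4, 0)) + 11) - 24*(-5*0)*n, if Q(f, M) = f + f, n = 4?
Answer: -35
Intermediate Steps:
Q(f, M) = 2*f
v(K, H) = (-10 + H)*(2 + K) (v(K, H) = (K + 2)*(H + 2*(-5)) = (2 + K)*(H - 10) = (2 + K)*(-10 + H) = (-10 + H)*(2 + K))
((14 + v(4, 0)) + 11) - 24*(-5*0)*n = ((14 + (-20 - 10*4 + 2*0 + 0*4)) + 11) - 24*(-5*0)*4 = ((14 + (-20 - 40 + 0 + 0)) + 11) - 0*4 = ((14 - 60) + 11) - 24*0 = (-46 + 11) + 0 = -35 + 0 = -35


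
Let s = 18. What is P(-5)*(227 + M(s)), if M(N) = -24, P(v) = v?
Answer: -1015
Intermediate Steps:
P(-5)*(227 + M(s)) = -5*(227 - 24) = -5*203 = -1015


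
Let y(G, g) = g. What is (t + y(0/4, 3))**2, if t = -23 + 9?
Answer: 121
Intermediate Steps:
t = -14
(t + y(0/4, 3))**2 = (-14 + 3)**2 = (-11)**2 = 121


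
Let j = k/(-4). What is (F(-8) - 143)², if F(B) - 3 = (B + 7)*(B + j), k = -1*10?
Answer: 72361/4 ≈ 18090.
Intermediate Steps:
k = -10
j = 5/2 (j = -10/(-4) = -10*(-¼) = 5/2 ≈ 2.5000)
F(B) = 3 + (7 + B)*(5/2 + B) (F(B) = 3 + (B + 7)*(B + 5/2) = 3 + (7 + B)*(5/2 + B))
(F(-8) - 143)² = ((41/2 + (-8)² + (19/2)*(-8)) - 143)² = ((41/2 + 64 - 76) - 143)² = (17/2 - 143)² = (-269/2)² = 72361/4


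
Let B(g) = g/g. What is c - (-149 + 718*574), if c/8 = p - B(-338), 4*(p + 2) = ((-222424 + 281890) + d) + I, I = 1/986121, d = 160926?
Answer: 28377604019/986121 ≈ 28777.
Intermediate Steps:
B(g) = 1
I = 1/986121 ≈ 1.0141e-6
p = 217325290465/3944484 (p = -2 + (((-222424 + 281890) + 160926) + 1/986121)/4 = -2 + ((59466 + 160926) + 1/986121)/4 = -2 + (220392 + 1/986121)/4 = -2 + (¼)*(217333179433/986121) = -2 + 217333179433/3944484 = 217325290465/3944484 ≈ 55096.)
c = 434642691962/986121 (c = 8*(217325290465/3944484 - 1*1) = 8*(217325290465/3944484 - 1) = 8*(217321345981/3944484) = 434642691962/986121 ≈ 4.4076e+5)
c - (-149 + 718*574) = 434642691962/986121 - (-149 + 718*574) = 434642691962/986121 - (-149 + 412132) = 434642691962/986121 - 1*411983 = 434642691962/986121 - 411983 = 28377604019/986121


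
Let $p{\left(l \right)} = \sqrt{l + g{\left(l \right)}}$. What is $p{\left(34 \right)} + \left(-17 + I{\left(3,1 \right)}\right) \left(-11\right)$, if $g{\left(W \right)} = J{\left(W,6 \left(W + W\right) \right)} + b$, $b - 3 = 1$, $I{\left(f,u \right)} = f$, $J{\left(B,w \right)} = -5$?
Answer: $154 + \sqrt{33} \approx 159.74$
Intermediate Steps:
$b = 4$ ($b = 3 + 1 = 4$)
$g{\left(W \right)} = -1$ ($g{\left(W \right)} = -5 + 4 = -1$)
$p{\left(l \right)} = \sqrt{-1 + l}$ ($p{\left(l \right)} = \sqrt{l - 1} = \sqrt{-1 + l}$)
$p{\left(34 \right)} + \left(-17 + I{\left(3,1 \right)}\right) \left(-11\right) = \sqrt{-1 + 34} + \left(-17 + 3\right) \left(-11\right) = \sqrt{33} - -154 = \sqrt{33} + 154 = 154 + \sqrt{33}$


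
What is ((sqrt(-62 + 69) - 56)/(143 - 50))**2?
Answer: (56 - sqrt(7))**2/8649 ≈ 0.32913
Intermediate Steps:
((sqrt(-62 + 69) - 56)/(143 - 50))**2 = ((sqrt(7) - 56)/93)**2 = ((-56 + sqrt(7))*(1/93))**2 = (-56/93 + sqrt(7)/93)**2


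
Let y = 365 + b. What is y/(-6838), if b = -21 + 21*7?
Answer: -491/6838 ≈ -0.071805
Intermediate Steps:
b = 126 (b = -21 + 147 = 126)
y = 491 (y = 365 + 126 = 491)
y/(-6838) = 491/(-6838) = 491*(-1/6838) = -491/6838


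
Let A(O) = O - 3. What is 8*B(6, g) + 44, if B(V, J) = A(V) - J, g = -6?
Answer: 116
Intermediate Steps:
A(O) = -3 + O
B(V, J) = -3 + V - J (B(V, J) = (-3 + V) - J = -3 + V - J)
8*B(6, g) + 44 = 8*(-3 + 6 - 1*(-6)) + 44 = 8*(-3 + 6 + 6) + 44 = 8*9 + 44 = 72 + 44 = 116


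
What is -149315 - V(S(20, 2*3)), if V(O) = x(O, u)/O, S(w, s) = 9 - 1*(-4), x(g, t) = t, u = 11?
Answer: -1941106/13 ≈ -1.4932e+5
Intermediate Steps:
S(w, s) = 13 (S(w, s) = 9 + 4 = 13)
V(O) = 11/O
-149315 - V(S(20, 2*3)) = -149315 - 11/13 = -1941106/13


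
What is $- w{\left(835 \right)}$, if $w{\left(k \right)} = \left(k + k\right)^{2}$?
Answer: $-2788900$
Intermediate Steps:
$w{\left(k \right)} = 4 k^{2}$ ($w{\left(k \right)} = \left(2 k\right)^{2} = 4 k^{2}$)
$- w{\left(835 \right)} = - 4 \cdot 835^{2} = - 4 \cdot 697225 = \left(-1\right) 2788900 = -2788900$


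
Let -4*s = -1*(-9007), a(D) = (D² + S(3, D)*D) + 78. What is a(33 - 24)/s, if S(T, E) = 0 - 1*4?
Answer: -492/9007 ≈ -0.054624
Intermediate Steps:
S(T, E) = -4 (S(T, E) = 0 - 4 = -4)
a(D) = 78 + D² - 4*D (a(D) = (D² - 4*D) + 78 = 78 + D² - 4*D)
s = -9007/4 (s = -(-1)*(-9007)/4 = -¼*9007 = -9007/4 ≈ -2251.8)
a(33 - 24)/s = (78 + (33 - 24)² - 4*(33 - 24))/(-9007/4) = (78 + 9² - 4*9)*(-4/9007) = (78 + 81 - 36)*(-4/9007) = 123*(-4/9007) = -492/9007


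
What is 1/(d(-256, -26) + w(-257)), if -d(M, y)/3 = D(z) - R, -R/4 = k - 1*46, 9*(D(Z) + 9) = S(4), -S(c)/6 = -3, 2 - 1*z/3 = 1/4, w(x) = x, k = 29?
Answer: -1/32 ≈ -0.031250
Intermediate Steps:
z = 21/4 (z = 6 - 3/4 = 21/4 ≈ 5.2500)
S(c) = 18 (S(c) = -6*(-3) = 18)
D(Z) = -7 (D(Z) = -9 + (1/9)*18 = -9 + 2 = -7)
R = 68 (R = -4*(29 - 1*46) = -4*(29 - 46) = -4*(-17) = 68)
d(M, y) = 225 (d(M, y) = -3*(-7 - 1*68) = -3*(-7 - 68) = -3*(-75) = 225)
1/(d(-256, -26) + w(-257)) = 1/(225 - 257) = 1/(-32) = -1/32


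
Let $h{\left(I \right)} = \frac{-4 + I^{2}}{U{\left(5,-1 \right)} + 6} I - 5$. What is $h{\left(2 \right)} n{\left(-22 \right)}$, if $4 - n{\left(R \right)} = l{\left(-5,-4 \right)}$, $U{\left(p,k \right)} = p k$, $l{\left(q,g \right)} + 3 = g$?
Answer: $-55$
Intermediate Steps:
$l{\left(q,g \right)} = -3 + g$
$U{\left(p,k \right)} = k p$
$n{\left(R \right)} = 11$ ($n{\left(R \right)} = 4 - \left(-3 - 4\right) = 4 - -7 = 4 + 7 = 11$)
$h{\left(I \right)} = -5 + I \left(-4 + I^{2}\right)$ ($h{\left(I \right)} = \frac{-4 + I^{2}}{\left(-1\right) 5 + 6} I - 5 = \frac{-4 + I^{2}}{-5 + 6} I - 5 = \frac{-4 + I^{2}}{1} I - 5 = \left(-4 + I^{2}\right) 1 I - 5 = \left(-4 + I^{2}\right) I - 5 = I \left(-4 + I^{2}\right) - 5 = -5 + I \left(-4 + I^{2}\right)$)
$h{\left(2 \right)} n{\left(-22 \right)} = \left(-5 + 2^{3} - 8\right) 11 = \left(-5 + 8 - 8\right) 11 = \left(-5\right) 11 = -55$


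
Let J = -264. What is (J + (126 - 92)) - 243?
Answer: -473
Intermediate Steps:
(J + (126 - 92)) - 243 = (-264 + (126 - 92)) - 243 = (-264 + 34) - 243 = -230 - 243 = -473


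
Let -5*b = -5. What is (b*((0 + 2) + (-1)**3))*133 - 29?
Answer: 104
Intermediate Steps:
b = 1 (b = -1/5*(-5) = 1)
(b*((0 + 2) + (-1)**3))*133 - 29 = (1*((0 + 2) + (-1)**3))*133 - 29 = (1*(2 - 1))*133 - 29 = (1*1)*133 - 29 = 1*133 - 29 = 133 - 29 = 104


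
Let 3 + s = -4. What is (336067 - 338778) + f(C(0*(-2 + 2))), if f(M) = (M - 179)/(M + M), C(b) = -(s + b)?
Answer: -19063/7 ≈ -2723.3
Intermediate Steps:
s = -7 (s = -3 - 4 = -7)
C(b) = 7 - b (C(b) = -(-7 + b) = 7 - b)
f(M) = (-179 + M)/(2*M) (f(M) = (-179 + M)/((2*M)) = (-179 + M)*(1/(2*M)) = (-179 + M)/(2*M))
(336067 - 338778) + f(C(0*(-2 + 2))) = (336067 - 338778) + (-179 + (7 - 0*(-2 + 2)))/(2*(7 - 0*(-2 + 2))) = -2711 + (-179 + (7 - 0*0))/(2*(7 - 0*0)) = -2711 + (-179 + (7 - 1*0))/(2*(7 - 1*0)) = -2711 + (-179 + (7 + 0))/(2*(7 + 0)) = -2711 + (1/2)*(-179 + 7)/7 = -2711 + (1/2)*(1/7)*(-172) = -2711 - 86/7 = -19063/7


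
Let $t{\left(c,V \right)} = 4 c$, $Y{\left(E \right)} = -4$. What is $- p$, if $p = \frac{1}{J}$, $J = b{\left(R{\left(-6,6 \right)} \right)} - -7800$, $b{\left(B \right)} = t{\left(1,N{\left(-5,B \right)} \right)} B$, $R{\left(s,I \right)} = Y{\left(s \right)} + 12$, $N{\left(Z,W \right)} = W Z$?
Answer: $- \frac{1}{7832} \approx -0.00012768$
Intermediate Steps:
$R{\left(s,I \right)} = 8$ ($R{\left(s,I \right)} = -4 + 12 = 8$)
$b{\left(B \right)} = 4 B$ ($b{\left(B \right)} = 4 \cdot 1 B = 4 B$)
$J = 7832$ ($J = 4 \cdot 8 - -7800 = 32 + 7800 = 7832$)
$p = \frac{1}{7832} \approx 0.00012768$
$- p = \left(-1\right) \frac{1}{7832} = - \frac{1}{7832}$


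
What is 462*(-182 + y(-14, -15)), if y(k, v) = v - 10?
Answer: -95634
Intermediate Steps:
y(k, v) = -10 + v
462*(-182 + y(-14, -15)) = 462*(-182 + (-10 - 15)) = 462*(-182 - 25) = 462*(-207) = -95634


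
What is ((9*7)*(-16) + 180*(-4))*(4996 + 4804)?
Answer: -16934400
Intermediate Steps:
((9*7)*(-16) + 180*(-4))*(4996 + 4804) = (63*(-16) - 720)*9800 = (-1008 - 720)*9800 = -1728*9800 = -16934400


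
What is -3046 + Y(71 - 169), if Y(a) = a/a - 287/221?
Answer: -673232/221 ≈ -3046.3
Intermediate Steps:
Y(a) = -66/221 (Y(a) = 1 - 287*1/221 = 1 - 287/221 = -66/221)
-3046 + Y(71 - 169) = -3046 - 66/221 = -673232/221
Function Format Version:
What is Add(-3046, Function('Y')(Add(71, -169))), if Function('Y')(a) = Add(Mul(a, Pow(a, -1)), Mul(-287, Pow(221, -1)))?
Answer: Rational(-673232, 221) ≈ -3046.3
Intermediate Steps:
Function('Y')(a) = Rational(-66, 221) (Function('Y')(a) = Add(1, Mul(-287, Rational(1, 221))) = Add(1, Rational(-287, 221)) = Rational(-66, 221))
Add(-3046, Function('Y')(Add(71, -169))) = Add(-3046, Rational(-66, 221)) = Rational(-673232, 221)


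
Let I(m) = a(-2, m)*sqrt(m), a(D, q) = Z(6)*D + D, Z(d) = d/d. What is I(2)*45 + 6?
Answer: 6 - 180*sqrt(2) ≈ -248.56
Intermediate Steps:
Z(d) = 1
a(D, q) = 2*D (a(D, q) = 1*D + D = D + D = 2*D)
I(m) = -4*sqrt(m) (I(m) = (2*(-2))*sqrt(m) = -4*sqrt(m))
I(2)*45 + 6 = -4*sqrt(2)*45 + 6 = -180*sqrt(2) + 6 = 6 - 180*sqrt(2)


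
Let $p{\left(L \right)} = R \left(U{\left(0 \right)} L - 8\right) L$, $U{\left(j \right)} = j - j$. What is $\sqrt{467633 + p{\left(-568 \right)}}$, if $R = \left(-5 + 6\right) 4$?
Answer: $697$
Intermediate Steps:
$U{\left(j \right)} = 0$
$R = 4$ ($R = 1 \cdot 4 = 4$)
$p{\left(L \right)} = - 32 L$ ($p{\left(L \right)} = 4 \left(0 L - 8\right) L = 4 \left(0 - 8\right) L = 4 \left(-8\right) L = - 32 L$)
$\sqrt{467633 + p{\left(-568 \right)}} = \sqrt{467633 - -18176} = \sqrt{467633 + 18176} = \sqrt{485809} = 697$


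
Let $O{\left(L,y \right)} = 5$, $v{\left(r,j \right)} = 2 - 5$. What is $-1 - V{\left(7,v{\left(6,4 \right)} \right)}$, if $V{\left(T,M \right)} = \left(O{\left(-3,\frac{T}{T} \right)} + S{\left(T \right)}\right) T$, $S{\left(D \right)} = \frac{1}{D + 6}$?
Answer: $- \frac{475}{13} \approx -36.538$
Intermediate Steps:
$v{\left(r,j \right)} = -3$
$S{\left(D \right)} = \frac{1}{6 + D}$
$V{\left(T,M \right)} = T \left(5 + \frac{1}{6 + T}\right)$ ($V{\left(T,M \right)} = \left(5 + \frac{1}{6 + T}\right) T = T \left(5 + \frac{1}{6 + T}\right)$)
$-1 - V{\left(7,v{\left(6,4 \right)} \right)} = -1 - \frac{7 \left(31 + 5 \cdot 7\right)}{6 + 7} = -1 - \frac{7 \left(31 + 35\right)}{13} = -1 - 7 \cdot \frac{1}{13} \cdot 66 = -1 - \frac{462}{13} = - \frac{475}{13}$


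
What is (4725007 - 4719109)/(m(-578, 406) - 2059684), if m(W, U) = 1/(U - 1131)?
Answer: -1425350/497756967 ≈ -0.0028635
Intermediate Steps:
m(W, U) = 1/(-1131 + U)
(4725007 - 4719109)/(m(-578, 406) - 2059684) = (4725007 - 4719109)/(1/(-1131 + 406) - 2059684) = 5898/(1/(-725) - 2059684) = 5898/(-1/725 - 2059684) = 5898/(-1493270901/725) = 5898*(-725/1493270901) = -1425350/497756967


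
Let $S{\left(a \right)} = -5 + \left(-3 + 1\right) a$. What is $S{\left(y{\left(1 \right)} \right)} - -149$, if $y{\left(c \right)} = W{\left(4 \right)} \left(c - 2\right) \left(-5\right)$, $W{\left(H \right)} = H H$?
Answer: $-16$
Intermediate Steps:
$W{\left(H \right)} = H^{2}$
$y{\left(c \right)} = 160 - 80 c$ ($y{\left(c \right)} = 4^{2} \left(c - 2\right) \left(-5\right) = 16 \left(-2 + c\right) \left(-5\right) = 16 \left(10 - 5 c\right) = 160 - 80 c$)
$S{\left(a \right)} = -5 - 2 a$
$S{\left(y{\left(1 \right)} \right)} - -149 = \left(-5 - 2 \left(160 - 80\right)\right) - -149 = \left(-5 - 2 \left(160 - 80\right)\right) + 149 = \left(-5 - 160\right) + 149 = -165 + 149 = -16$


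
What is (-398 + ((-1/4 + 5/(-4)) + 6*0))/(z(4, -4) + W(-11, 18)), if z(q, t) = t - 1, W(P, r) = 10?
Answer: -799/10 ≈ -79.900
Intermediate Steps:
z(q, t) = -1 + t
(-398 + ((-1/4 + 5/(-4)) + 6*0))/(z(4, -4) + W(-11, 18)) = (-398 + ((-1/4 + 5/(-4)) + 6*0))/((-1 - 4) + 10) = (-398 + ((-1*¼ + 5*(-¼)) + 0))/(-5 + 10) = (-398 + ((-¼ - 5/4) + 0))/5 = (-398 + (-3/2 + 0))*(⅕) = (-398 - 3/2)*(⅕) = -799/2*⅕ = -799/10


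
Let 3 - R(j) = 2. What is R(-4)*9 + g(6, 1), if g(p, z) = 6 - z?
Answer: 14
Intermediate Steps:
R(j) = 1 (R(j) = 3 - 1*2 = 3 - 2 = 1)
R(-4)*9 + g(6, 1) = 1*9 + (6 - 1*1) = 9 + (6 - 1) = 9 + 5 = 14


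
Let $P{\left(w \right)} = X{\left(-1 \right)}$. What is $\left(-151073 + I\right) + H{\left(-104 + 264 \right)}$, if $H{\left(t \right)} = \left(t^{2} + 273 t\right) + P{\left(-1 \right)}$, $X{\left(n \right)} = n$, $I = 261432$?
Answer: $179638$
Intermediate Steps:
$P{\left(w \right)} = -1$
$H{\left(t \right)} = -1 + t^{2} + 273 t$ ($H{\left(t \right)} = \left(t^{2} + 273 t\right) - 1 = -1 + t^{2} + 273 t$)
$\left(-151073 + I\right) + H{\left(-104 + 264 \right)} = \left(-151073 + 261432\right) + \left(-1 + \left(-104 + 264\right)^{2} + 273 \left(-104 + 264\right)\right) = 110359 + \left(-1 + 160^{2} + 273 \cdot 160\right) = 110359 + \left(-1 + 25600 + 43680\right) = 110359 + 69279 = 179638$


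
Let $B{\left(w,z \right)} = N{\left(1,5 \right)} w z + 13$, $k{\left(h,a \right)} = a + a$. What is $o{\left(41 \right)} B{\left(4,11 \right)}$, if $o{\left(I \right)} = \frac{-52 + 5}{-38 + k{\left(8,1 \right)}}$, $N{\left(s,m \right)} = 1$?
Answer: $\frac{893}{12} \approx 74.417$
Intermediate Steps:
$k{\left(h,a \right)} = 2 a$
$B{\left(w,z \right)} = 13 + w z$ ($B{\left(w,z \right)} = 1 w z + 13 = w z + 13 = 13 + w z$)
$o{\left(I \right)} = \frac{47}{36}$ ($o{\left(I \right)} = \frac{-52 + 5}{-38 + 2 \cdot 1} = - \frac{47}{-38 + 2} = - \frac{47}{-36} = \left(-47\right) \left(- \frac{1}{36}\right) = \frac{47}{36}$)
$o{\left(41 \right)} B{\left(4,11 \right)} = \frac{47 \left(13 + 4 \cdot 11\right)}{36} = \frac{47 \left(13 + 44\right)}{36} = \frac{47}{36} \cdot 57 = \frac{893}{12}$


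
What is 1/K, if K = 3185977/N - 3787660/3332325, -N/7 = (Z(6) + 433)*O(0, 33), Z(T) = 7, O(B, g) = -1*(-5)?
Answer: -2052712200/427001630821 ≈ -0.0048073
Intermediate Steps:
O(B, g) = 5
N = -15400 (N = -7*(7 + 433)*5 = -3080*5 = -7*2200 = -15400)
K = -427001630821/2052712200 (K = 3185977/(-15400) - 3787660/3332325 = 3185977*(-1/15400) - 3787660*1/3332325 = -3185977/15400 - 757532/666465 = -427001630821/2052712200 ≈ -208.02)
1/K = 1/(-427001630821/2052712200) = -2052712200/427001630821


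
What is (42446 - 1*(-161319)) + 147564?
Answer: 351329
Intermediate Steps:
(42446 - 1*(-161319)) + 147564 = (42446 + 161319) + 147564 = 203765 + 147564 = 351329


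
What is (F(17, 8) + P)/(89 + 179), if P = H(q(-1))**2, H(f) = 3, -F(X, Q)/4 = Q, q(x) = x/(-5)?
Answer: -23/268 ≈ -0.085821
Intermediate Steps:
q(x) = -x/5 (q(x) = x*(-1/5) = -x/5)
F(X, Q) = -4*Q
P = 9 (P = 3**2 = 9)
(F(17, 8) + P)/(89 + 179) = (-4*8 + 9)/(89 + 179) = (-32 + 9)/268 = -23*1/268 = -23/268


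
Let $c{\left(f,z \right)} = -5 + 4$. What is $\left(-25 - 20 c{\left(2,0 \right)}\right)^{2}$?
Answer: $25$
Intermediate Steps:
$c{\left(f,z \right)} = -1$
$\left(-25 - 20 c{\left(2,0 \right)}\right)^{2} = \left(-25 - -20\right)^{2} = \left(-25 + 20\right)^{2} = \left(-5\right)^{2} = 25$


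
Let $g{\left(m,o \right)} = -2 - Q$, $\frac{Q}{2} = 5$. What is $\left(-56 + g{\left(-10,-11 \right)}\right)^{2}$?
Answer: $4624$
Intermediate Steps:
$Q = 10$ ($Q = 2 \cdot 5 = 10$)
$g{\left(m,o \right)} = -12$ ($g{\left(m,o \right)} = -2 - 10 = -12$)
$\left(-56 + g{\left(-10,-11 \right)}\right)^{2} = \left(-56 - 12\right)^{2} = \left(-68\right)^{2} = 4624$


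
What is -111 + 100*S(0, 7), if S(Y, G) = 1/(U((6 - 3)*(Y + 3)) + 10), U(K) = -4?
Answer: -283/3 ≈ -94.333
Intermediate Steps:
S(Y, G) = ⅙ (S(Y, G) = 1/(-4 + 10) = 1/6 = ⅙)
-111 + 100*S(0, 7) = -111 + 100*(⅙) = -111 + 50/3 = -283/3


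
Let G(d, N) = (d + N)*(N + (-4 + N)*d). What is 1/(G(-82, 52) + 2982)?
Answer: 1/119502 ≈ 8.3681e-6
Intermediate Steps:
G(d, N) = (N + d)*(N + d*(-4 + N))
1/(G(-82, 52) + 2982) = 1/((52**2 - 4*(-82)**2 + 52*(-82)**2 - 82*52**2 - 3*52*(-82)) + 2982) = 1/((2704 - 4*6724 + 52*6724 - 82*2704 + 12792) + 2982) = 1/((2704 - 26896 + 349648 - 221728 + 12792) + 2982) = 1/(116520 + 2982) = 1/119502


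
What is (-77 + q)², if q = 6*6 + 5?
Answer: 1296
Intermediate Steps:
q = 41 (q = 36 + 5 = 41)
(-77 + q)² = (-77 + 41)² = (-36)² = 1296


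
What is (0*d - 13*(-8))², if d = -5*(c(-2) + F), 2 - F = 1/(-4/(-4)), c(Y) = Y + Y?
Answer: 10816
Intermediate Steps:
c(Y) = 2*Y
F = 1 (F = 2 - 1/((-4/(-4))) = 2 - 1/((-4*(-¼))) = 2 - 1/1 = 2 - 1*1 = 2 - 1 = 1)
d = 15 (d = -5*(2*(-2) + 1) = -5*(-4 + 1) = -5*(-3) = 15)
(0*d - 13*(-8))² = (0*15 - 13*(-8))² = (0 + 104)² = 104² = 10816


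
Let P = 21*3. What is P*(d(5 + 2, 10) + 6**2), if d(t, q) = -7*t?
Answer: -819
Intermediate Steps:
P = 63
P*(d(5 + 2, 10) + 6**2) = 63*(-7*(5 + 2) + 6**2) = 63*(-7*7 + 36) = 63*(-49 + 36) = 63*(-13) = -819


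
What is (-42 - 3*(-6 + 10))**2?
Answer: 2916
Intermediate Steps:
(-42 - 3*(-6 + 10))**2 = (-42 - 3*4)**2 = (-42 - 12)**2 = (-54)**2 = 2916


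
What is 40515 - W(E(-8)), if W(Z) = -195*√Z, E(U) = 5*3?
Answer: 40515 + 195*√15 ≈ 41270.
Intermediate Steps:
E(U) = 15
40515 - W(E(-8)) = 40515 - (-195)*√15 = 40515 + 195*√15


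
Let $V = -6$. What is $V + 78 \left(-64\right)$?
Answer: $-4998$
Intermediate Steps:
$V + 78 \left(-64\right) = -6 + 78 \left(-64\right) = -6 - 4992 = -4998$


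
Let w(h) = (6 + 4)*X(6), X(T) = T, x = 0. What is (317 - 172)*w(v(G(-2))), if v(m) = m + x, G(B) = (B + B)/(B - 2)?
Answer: 8700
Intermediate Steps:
G(B) = 2*B/(-2 + B) (G(B) = (2*B)/(-2 + B) = 2*B/(-2 + B))
v(m) = m (v(m) = m + 0 = m)
w(h) = 60 (w(h) = (6 + 4)*6 = 10*6 = 60)
(317 - 172)*w(v(G(-2))) = (317 - 172)*60 = 145*60 = 8700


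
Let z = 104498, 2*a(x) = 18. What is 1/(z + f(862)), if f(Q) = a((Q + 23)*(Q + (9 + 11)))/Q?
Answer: 862/90077285 ≈ 9.5696e-6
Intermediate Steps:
a(x) = 9 (a(x) = (½)*18 = 9)
f(Q) = 9/Q
1/(z + f(862)) = 1/(104498 + 9/862) = 1/(90077285/862) = 862/90077285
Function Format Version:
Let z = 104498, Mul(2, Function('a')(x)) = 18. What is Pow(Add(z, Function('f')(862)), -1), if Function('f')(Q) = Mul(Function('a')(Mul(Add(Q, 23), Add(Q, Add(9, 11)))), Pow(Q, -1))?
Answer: Rational(862, 90077285) ≈ 9.5696e-6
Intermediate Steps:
Function('a')(x) = 9 (Function('a')(x) = Mul(Rational(1, 2), 18) = 9)
Function('f')(Q) = Mul(9, Pow(Q, -1))
Pow(Add(z, Function('f')(862)), -1) = Pow(Add(104498, Mul(9, Pow(862, -1))), -1) = Pow(Add(104498, Mul(9, Rational(1, 862))), -1) = Pow(Add(104498, Rational(9, 862)), -1) = Pow(Rational(90077285, 862), -1) = Rational(862, 90077285)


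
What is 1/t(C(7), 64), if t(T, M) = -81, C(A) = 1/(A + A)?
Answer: -1/81 ≈ -0.012346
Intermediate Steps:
C(A) = 1/(2*A)
1/t(C(7), 64) = 1/(-81) = -1/81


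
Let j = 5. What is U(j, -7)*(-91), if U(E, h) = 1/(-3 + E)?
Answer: -91/2 ≈ -45.500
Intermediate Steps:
U(j, -7)*(-91) = -91/(-3 + 5) = -91/2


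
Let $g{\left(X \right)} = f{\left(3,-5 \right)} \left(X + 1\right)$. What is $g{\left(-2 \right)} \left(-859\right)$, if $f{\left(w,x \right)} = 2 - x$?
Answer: $6013$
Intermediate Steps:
$g{\left(X \right)} = 7 + 7 X$ ($g{\left(X \right)} = \left(2 - -5\right) \left(X + 1\right) = \left(2 + 5\right) \left(1 + X\right) = 7 \left(1 + X\right) = 7 + 7 X$)
$g{\left(-2 \right)} \left(-859\right) = \left(7 + 7 \left(-2\right)\right) \left(-859\right) = \left(7 - 14\right) \left(-859\right) = \left(-7\right) \left(-859\right) = 6013$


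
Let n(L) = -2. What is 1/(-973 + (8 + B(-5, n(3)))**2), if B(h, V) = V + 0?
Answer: -1/937 ≈ -0.0010672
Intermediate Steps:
B(h, V) = V
1/(-973 + (8 + B(-5, n(3)))**2) = 1/(-973 + (8 - 2)**2) = 1/(-973 + 6**2) = 1/(-973 + 36) = 1/(-937) = -1/937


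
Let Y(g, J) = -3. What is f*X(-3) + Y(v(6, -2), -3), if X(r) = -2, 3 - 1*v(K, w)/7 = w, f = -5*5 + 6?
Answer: 35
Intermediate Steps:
f = -19 (f = -25 + 6 = -19)
v(K, w) = 21 - 7*w
f*X(-3) + Y(v(6, -2), -3) = -19*(-2) - 3 = 38 - 3 = 35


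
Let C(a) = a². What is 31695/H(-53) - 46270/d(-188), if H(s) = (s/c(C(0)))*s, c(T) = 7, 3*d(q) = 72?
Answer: -62323835/33708 ≈ -1848.9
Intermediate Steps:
d(q) = 24 (d(q) = (⅓)*72 = 24)
H(s) = s²/7 (H(s) = (s/7)*s = s²/7)
31695/H(-53) - 46270/d(-188) = 31695/(((⅐)*(-53)²)) - 46270/24 = 31695/(((⅐)*2809)) - 46270*1/24 = 31695/(2809/7) - 23135/12 = 31695*(7/2809) - 23135/12 = 221865/2809 - 23135/12 = -62323835/33708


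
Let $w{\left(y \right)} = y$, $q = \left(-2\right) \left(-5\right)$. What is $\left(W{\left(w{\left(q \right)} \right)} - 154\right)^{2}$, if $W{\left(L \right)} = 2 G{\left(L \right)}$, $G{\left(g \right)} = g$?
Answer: $17956$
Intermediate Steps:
$q = 10$
$W{\left(L \right)} = 2 L$
$\left(W{\left(w{\left(q \right)} \right)} - 154\right)^{2} = \left(2 \cdot 10 - 154\right)^{2} = \left(20 - 154\right)^{2} = \left(-134\right)^{2} = 17956$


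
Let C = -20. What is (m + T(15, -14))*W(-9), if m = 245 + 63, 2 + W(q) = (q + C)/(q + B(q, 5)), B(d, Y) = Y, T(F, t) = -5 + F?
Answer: 3339/2 ≈ 1669.5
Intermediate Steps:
W(q) = -2 + (-20 + q)/(5 + q) (W(q) = -2 + (q - 20)/(q + 5) = -2 + (-20 + q)/(5 + q))
m = 308
(m + T(15, -14))*W(-9) = (308 + (-5 + 15))*((-30 - 1*(-9))/(5 - 9)) = (308 + 10)*((-30 + 9)/(-4)) = 318*(-¼*(-21)) = 318*(21/4) = 3339/2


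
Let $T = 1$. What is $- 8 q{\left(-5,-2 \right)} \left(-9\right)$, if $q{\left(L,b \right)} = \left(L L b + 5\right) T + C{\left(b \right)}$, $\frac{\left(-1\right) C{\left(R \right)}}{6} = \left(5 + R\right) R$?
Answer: $-648$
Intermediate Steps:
$C{\left(R \right)} = - 6 R \left(5 + R\right)$ ($C{\left(R \right)} = - 6 \left(5 + R\right) R = - 6 R \left(5 + R\right)$)
$q{\left(L,b \right)} = 5 + b L^{2} - 6 b \left(5 + b\right)$ ($q{\left(L,b \right)} = \left(L L b + 5\right) 1 - 6 b \left(5 + b\right) = \left(L^{2} b + 5\right) 1 - 6 b \left(5 + b\right) = \left(b L^{2} + 5\right) 1 - 6 b \left(5 + b\right) = \left(5 + b L^{2}\right) 1 - 6 b \left(5 + b\right) = \left(5 + b L^{2}\right) - 6 b \left(5 + b\right) = 5 + b L^{2} - 6 b \left(5 + b\right)$)
$- 8 q{\left(-5,-2 \right)} \left(-9\right) = - 8 \left(5 - 2 \left(-5\right)^{2} - - 12 \left(5 - 2\right)\right) \left(-9\right) = - 8 \left(5 - 50 - \left(-12\right) 3\right) \left(-9\right) = - 8 \left(5 - 50 + 36\right) \left(-9\right) = \left(-8\right) \left(-9\right) \left(-9\right) = 72 \left(-9\right) = -648$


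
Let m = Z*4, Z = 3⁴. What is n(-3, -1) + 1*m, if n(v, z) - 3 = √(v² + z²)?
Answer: 327 + √10 ≈ 330.16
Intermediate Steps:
Z = 81
n(v, z) = 3 + √(v² + z²)
m = 324 (m = 81*4 = 324)
n(-3, -1) + 1*m = (3 + √((-3)² + (-1)²)) + 1*324 = (3 + √(9 + 1)) + 324 = (3 + √10) + 324 = 327 + √10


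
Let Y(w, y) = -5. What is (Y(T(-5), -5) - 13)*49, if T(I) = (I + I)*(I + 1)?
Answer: -882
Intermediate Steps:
T(I) = 2*I*(1 + I) (T(I) = (2*I)*(1 + I) = 2*I*(1 + I))
(Y(T(-5), -5) - 13)*49 = (-5 - 13)*49 = -18*49 = -882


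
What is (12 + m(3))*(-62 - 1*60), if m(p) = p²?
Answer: -2562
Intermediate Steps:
(12 + m(3))*(-62 - 1*60) = (12 + 3²)*(-62 - 1*60) = (12 + 9)*(-62 - 60) = 21*(-122) = -2562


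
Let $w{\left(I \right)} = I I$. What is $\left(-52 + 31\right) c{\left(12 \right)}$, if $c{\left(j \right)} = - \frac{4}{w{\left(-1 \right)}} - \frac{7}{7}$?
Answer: $105$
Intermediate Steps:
$w{\left(I \right)} = I^{2}$
$c{\left(j \right)} = -5$ ($c{\left(j \right)} = - \frac{4}{\left(-1\right)^{2}} - \frac{7}{7} = - \frac{4}{1} - 1 = \left(-4\right) 1 - 1 = -4 - 1 = -5$)
$\left(-52 + 31\right) c{\left(12 \right)} = \left(-52 + 31\right) \left(-5\right) = \left(-21\right) \left(-5\right) = 105$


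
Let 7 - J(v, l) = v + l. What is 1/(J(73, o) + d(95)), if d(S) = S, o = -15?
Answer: 1/44 ≈ 0.022727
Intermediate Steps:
J(v, l) = 7 - l - v (J(v, l) = 7 - (v + l) = 7 - (l + v) = 7 + (-l - v) = 7 - l - v)
1/(J(73, o) + d(95)) = 1/((7 - 1*(-15) - 1*73) + 95) = 1/((7 + 15 - 73) + 95) = 1/(-51 + 95) = 1/44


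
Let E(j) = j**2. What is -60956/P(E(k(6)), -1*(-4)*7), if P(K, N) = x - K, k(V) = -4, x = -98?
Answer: 30478/57 ≈ 534.70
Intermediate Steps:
P(K, N) = -98 - K
-60956/P(E(k(6)), -1*(-4)*7) = -60956/(-98 - 1*(-4)**2) = -60956/(-98 - 1*16) = -60956/(-98 - 16) = -60956/(-114) = -60956*(-1/114) = 30478/57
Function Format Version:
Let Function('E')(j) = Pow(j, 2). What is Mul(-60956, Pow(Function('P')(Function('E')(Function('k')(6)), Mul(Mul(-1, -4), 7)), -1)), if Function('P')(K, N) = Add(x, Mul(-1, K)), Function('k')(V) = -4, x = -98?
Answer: Rational(30478, 57) ≈ 534.70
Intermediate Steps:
Function('P')(K, N) = Add(-98, Mul(-1, K))
Mul(-60956, Pow(Function('P')(Function('E')(Function('k')(6)), Mul(Mul(-1, -4), 7)), -1)) = Mul(-60956, Pow(Add(-98, Mul(-1, Pow(-4, 2))), -1)) = Mul(-60956, Pow(Add(-98, Mul(-1, 16)), -1)) = Mul(-60956, Pow(Add(-98, -16), -1)) = Mul(-60956, Pow(-114, -1)) = Mul(-60956, Rational(-1, 114)) = Rational(30478, 57)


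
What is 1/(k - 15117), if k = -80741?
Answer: -1/95858 ≈ -1.0432e-5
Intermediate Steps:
1/(k - 15117) = 1/(-80741 - 15117) = 1/(-95858) = -1/95858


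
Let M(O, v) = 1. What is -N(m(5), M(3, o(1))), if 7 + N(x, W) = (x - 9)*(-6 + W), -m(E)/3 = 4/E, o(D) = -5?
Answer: -50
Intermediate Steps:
m(E) = -12/E
N(x, W) = -7 + (-9 + x)*(-6 + W) (N(x, W) = -7 + (x - 9)*(-6 + W) = -7 + (-9 + x)*(-6 + W))
-N(m(5), M(3, o(1))) = -(47 - 9*1 - (-72)/5 + 1*(-12/5)) = -(47 - 9 - (-72)/5 + 1*(-12*⅕)) = -(47 - 9 - 6*(-12/5) + 1*(-12/5)) = -(47 - 9 + 72/5 - 12/5) = -1*50 = -50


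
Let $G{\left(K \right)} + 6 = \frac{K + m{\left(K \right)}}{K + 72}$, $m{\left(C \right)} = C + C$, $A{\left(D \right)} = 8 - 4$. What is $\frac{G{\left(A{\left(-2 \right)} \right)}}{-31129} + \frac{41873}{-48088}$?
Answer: $- \frac{24760489955}{28441695688} \approx -0.87057$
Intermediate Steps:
$A{\left(D \right)} = 4$ ($A{\left(D \right)} = 8 - 4 = 4$)
$m{\left(C \right)} = 2 C$
$G{\left(K \right)} = -6 + \frac{3 K}{72 + K}$ ($G{\left(K \right)} = -6 + \frac{K + 2 K}{K + 72} = -6 + \frac{3 K}{72 + K}$)
$\frac{G{\left(A{\left(-2 \right)} \right)}}{-31129} + \frac{41873}{-48088} = \frac{3 \frac{1}{72 + 4} \left(-144 - 4\right)}{-31129} + \frac{41873}{-48088} = \frac{3 \left(-144 - 4\right)}{76} \left(- \frac{1}{31129}\right) + 41873 \left(- \frac{1}{48088}\right) = 3 \cdot \frac{1}{76} \left(-148\right) \left(- \frac{1}{31129}\right) - \frac{41873}{48088} = \left(- \frac{111}{19}\right) \left(- \frac{1}{31129}\right) - \frac{41873}{48088} = \frac{111}{591451} - \frac{41873}{48088} = - \frac{24760489955}{28441695688}$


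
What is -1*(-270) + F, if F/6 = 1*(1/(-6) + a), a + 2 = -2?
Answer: 245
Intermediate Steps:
a = -4 (a = -2 - 2 = -4)
F = -25 (F = 6*(1*(1/(-6) - 4)) = 6*(1*(-⅙ - 4)) = 6*(1*(-25/6)) = 6*(-25/6) = -25)
-1*(-270) + F = -1*(-270) - 25 = 270 - 25 = 245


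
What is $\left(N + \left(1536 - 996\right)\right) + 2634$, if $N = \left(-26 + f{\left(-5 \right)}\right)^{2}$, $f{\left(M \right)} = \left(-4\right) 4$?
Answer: $4938$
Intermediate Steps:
$f{\left(M \right)} = -16$
$N = 1764$ ($N = \left(-26 - 16\right)^{2} = \left(-42\right)^{2} = 1764$)
$\left(N + \left(1536 - 996\right)\right) + 2634 = \left(1764 + \left(1536 - 996\right)\right) + 2634 = \left(1764 + 540\right) + 2634 = 2304 + 2634 = 4938$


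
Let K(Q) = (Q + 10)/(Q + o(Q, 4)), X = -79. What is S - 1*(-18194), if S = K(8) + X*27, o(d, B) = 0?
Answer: 64253/4 ≈ 16063.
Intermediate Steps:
K(Q) = (10 + Q)/Q (K(Q) = (Q + 10)/(Q + 0) = (10 + Q)/Q)
S = -8523/4 (S = (10 + 8)/8 - 79*27 = (⅛)*18 - 2133 = 9/4 - 2133 = -8523/4 ≈ -2130.8)
S - 1*(-18194) = -8523/4 - 1*(-18194) = -8523/4 + 18194 = 64253/4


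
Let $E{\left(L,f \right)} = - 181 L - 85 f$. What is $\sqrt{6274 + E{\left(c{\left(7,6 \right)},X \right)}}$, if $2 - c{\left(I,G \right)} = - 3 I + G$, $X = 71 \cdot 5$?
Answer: $i \sqrt{26978} \approx 164.25 i$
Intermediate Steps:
$X = 355$
$c{\left(I,G \right)} = 2 - G + 3 I$ ($c{\left(I,G \right)} = 2 - \left(- 3 I + G\right) = 2 - \left(G - 3 I\right) = 2 - G + 3 I$)
$\sqrt{6274 + E{\left(c{\left(7,6 \right)},X \right)}} = \sqrt{6274 - \left(30175 + 181 \left(2 - 6 + 3 \cdot 7\right)\right)} = \sqrt{6274 - \left(30175 + 181 \left(2 - 6 + 21\right)\right)} = \sqrt{6274 - 33252} = \sqrt{-26978} = i \sqrt{26978}$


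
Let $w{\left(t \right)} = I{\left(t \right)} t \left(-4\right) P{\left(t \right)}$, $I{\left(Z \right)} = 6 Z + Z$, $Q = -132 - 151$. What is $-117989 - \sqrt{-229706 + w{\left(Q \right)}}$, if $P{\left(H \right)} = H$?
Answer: $-117989 - \sqrt{634395530} \approx -1.4318 \cdot 10^{5}$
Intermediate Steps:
$Q = -283$ ($Q = -132 - 151 = -283$)
$I{\left(Z \right)} = 7 Z$
$w{\left(t \right)} = - 28 t^{3}$ ($w{\left(t \right)} = 7 t t \left(-4\right) t = 7 t^{2} \left(-4\right) t = - 28 t^{2} t = - 28 t^{3}$)
$-117989 - \sqrt{-229706 + w{\left(Q \right)}} = -117989 - \sqrt{-229706 - 28 \left(-283\right)^{3}} = -117989 - \sqrt{-229706 - -634625236} = -117989 - \sqrt{-229706 + 634625236} = -117989 - \sqrt{634395530}$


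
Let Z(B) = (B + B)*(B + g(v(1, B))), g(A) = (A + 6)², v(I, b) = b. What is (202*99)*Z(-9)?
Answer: 0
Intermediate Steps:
g(A) = (6 + A)²
Z(B) = 2*B*(B + (6 + B)²) (Z(B) = (B + B)*(B + (6 + B)²) = (2*B)*(B + (6 + B)²) = 2*B*(B + (6 + B)²))
(202*99)*Z(-9) = (202*99)*(2*(-9)*(-9 + (6 - 9)²)) = 19998*(2*(-9)*(-9 + (-3)²)) = 19998*(2*(-9)*(-9 + 9)) = 19998*(2*(-9)*0) = 19998*0 = 0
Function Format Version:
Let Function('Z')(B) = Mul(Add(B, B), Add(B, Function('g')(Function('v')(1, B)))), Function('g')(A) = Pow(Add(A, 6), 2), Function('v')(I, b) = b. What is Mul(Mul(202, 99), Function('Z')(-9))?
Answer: 0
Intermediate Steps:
Function('g')(A) = Pow(Add(6, A), 2)
Function('Z')(B) = Mul(2, B, Add(B, Pow(Add(6, B), 2))) (Function('Z')(B) = Mul(Add(B, B), Add(B, Pow(Add(6, B), 2))) = Mul(Mul(2, B), Add(B, Pow(Add(6, B), 2))) = Mul(2, B, Add(B, Pow(Add(6, B), 2))))
Mul(Mul(202, 99), Function('Z')(-9)) = Mul(Mul(202, 99), Mul(2, -9, Add(-9, Pow(Add(6, -9), 2)))) = Mul(19998, Mul(2, -9, Add(-9, Pow(-3, 2)))) = Mul(19998, Mul(2, -9, Add(-9, 9))) = Mul(19998, Mul(2, -9, 0)) = Mul(19998, 0) = 0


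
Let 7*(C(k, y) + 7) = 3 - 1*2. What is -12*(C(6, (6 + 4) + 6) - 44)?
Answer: 4272/7 ≈ 610.29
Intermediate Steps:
C(k, y) = -48/7 (C(k, y) = -7 + (3 - 1*2)/7 = -7 + (3 - 2)/7 = -7 + (⅐)*1 = -7 + ⅐ = -48/7)
-12*(C(6, (6 + 4) + 6) - 44) = -12*(-48/7 - 44) = -12*(-356/7) = 4272/7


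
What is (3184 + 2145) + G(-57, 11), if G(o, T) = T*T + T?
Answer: 5461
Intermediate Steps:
G(o, T) = T + T² (G(o, T) = T² + T = T + T²)
(3184 + 2145) + G(-57, 11) = (3184 + 2145) + 11*(1 + 11) = 5329 + 11*12 = 5329 + 132 = 5461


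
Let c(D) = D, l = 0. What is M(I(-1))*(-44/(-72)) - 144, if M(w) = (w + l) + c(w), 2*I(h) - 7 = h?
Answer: -421/3 ≈ -140.33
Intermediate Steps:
I(h) = 7/2 + h/2
M(w) = 2*w (M(w) = (w + 0) + w = w + w = 2*w)
M(I(-1))*(-44/(-72)) - 144 = (2*(7/2 + (½)*(-1)))*(-44/(-72)) - 144 = (2*(7/2 - ½))*(-44*(-1/72)) - 144 = (2*3)*(11/18) - 144 = 6*(11/18) - 144 = 11/3 - 144 = -421/3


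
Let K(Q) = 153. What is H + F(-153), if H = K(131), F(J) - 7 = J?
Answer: 7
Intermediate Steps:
F(J) = 7 + J
H = 153
H + F(-153) = 153 + (7 - 153) = 153 - 146 = 7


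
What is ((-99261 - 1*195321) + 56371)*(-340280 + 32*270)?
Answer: 79000296040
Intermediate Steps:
((-99261 - 1*195321) + 56371)*(-340280 + 32*270) = ((-99261 - 195321) + 56371)*(-340280 + 8640) = (-294582 + 56371)*(-331640) = -238211*(-331640) = 79000296040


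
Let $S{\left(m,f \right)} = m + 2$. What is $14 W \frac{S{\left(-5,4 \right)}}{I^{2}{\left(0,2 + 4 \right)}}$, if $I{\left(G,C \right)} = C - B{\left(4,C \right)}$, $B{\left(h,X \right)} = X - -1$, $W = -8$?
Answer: $336$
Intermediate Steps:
$B{\left(h,X \right)} = 1 + X$ ($B{\left(h,X \right)} = X + 1 = 1 + X$)
$S{\left(m,f \right)} = 2 + m$
$I{\left(G,C \right)} = -1$ ($I{\left(G,C \right)} = C - \left(1 + C\right) = -1$)
$14 W \frac{S{\left(-5,4 \right)}}{I^{2}{\left(0,2 + 4 \right)}} = 14 \left(-8\right) \frac{2 - 5}{\left(-1\right)^{2}} = - 112 \left(- \frac{3}{1}\right) = - 112 \left(\left(-3\right) 1\right) = \left(-112\right) \left(-3\right) = 336$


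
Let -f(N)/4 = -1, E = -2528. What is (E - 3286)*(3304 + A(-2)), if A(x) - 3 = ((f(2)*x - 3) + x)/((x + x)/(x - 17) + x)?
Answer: -19269135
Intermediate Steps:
f(N) = 4 (f(N) = -4*(-1) = 4)
A(x) = 3 + (-3 + 5*x)/(x + 2*x/(-17 + x)) (A(x) = 3 + ((4*x - 3) + x)/((x + x)/(x - 17) + x) = 3 + ((-3 + 4*x) + x)/((2*x)/(-17 + x) + x) = 3 + (-3 + 5*x)/(2*x/(-17 + x) + x) = 3 + (-3 + 5*x)/(x + 2*x/(-17 + x)))
(E - 3286)*(3304 + A(-2)) = (-2528 - 3286)*(3304 + (51 - 133*(-2) + 8*(-2)**2)/((-2)*(-15 - 2))) = -5814*(3304 - 1/2*(51 + 266 + 8*4)/(-17)) = -5814*(3304 - 1/2*(-1/17)*(51 + 266 + 32)) = -5814*(3304 - 1/2*(-1/17)*349) = -5814*(3304 + 349/34) = -5814*112685/34 = -19269135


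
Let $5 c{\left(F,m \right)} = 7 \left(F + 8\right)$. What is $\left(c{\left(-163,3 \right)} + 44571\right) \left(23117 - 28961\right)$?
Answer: $-259204776$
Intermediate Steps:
$c{\left(F,m \right)} = \frac{56}{5} + \frac{7 F}{5}$ ($c{\left(F,m \right)} = \frac{7 \left(F + 8\right)}{5} = \frac{7 \left(8 + F\right)}{5} = \frac{56 + 7 F}{5} = \frac{56}{5} + \frac{7 F}{5}$)
$\left(c{\left(-163,3 \right)} + 44571\right) \left(23117 - 28961\right) = \left(\left(\frac{56}{5} + \frac{7}{5} \left(-163\right)\right) + 44571\right) \left(23117 - 28961\right) = \left(\left(\frac{56}{5} - \frac{1141}{5}\right) + 44571\right) \left(-5844\right) = \left(-217 + 44571\right) \left(-5844\right) = 44354 \left(-5844\right) = -259204776$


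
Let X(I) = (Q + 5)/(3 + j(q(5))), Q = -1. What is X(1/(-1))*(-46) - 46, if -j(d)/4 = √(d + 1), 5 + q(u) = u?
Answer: 138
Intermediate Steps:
q(u) = -5 + u
j(d) = -4*√(1 + d) (j(d) = -4*√(d + 1) = -4*√(1 + d))
X(I) = -4 (X(I) = (-1 + 5)/(3 - 4*√(1 + (-5 + 5))) = 4/(3 - 4*√(1 + 0)) = 4/(3 - 4*√1) = 4/(3 - 4*1) = 4/(3 - 4) = 4/(-1) = 4*(-1) = -4)
X(1/(-1))*(-46) - 46 = -4*(-46) - 46 = 184 - 46 = 138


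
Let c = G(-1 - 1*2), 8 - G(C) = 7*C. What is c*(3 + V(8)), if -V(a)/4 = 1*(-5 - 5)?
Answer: 1247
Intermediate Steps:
G(C) = 8 - 7*C
V(a) = 40 (V(a) = -4*(-5 - 5) = -4*(-10) = 40)
c = 29 (c = 8 - 7*(-1 - 1*2) = 8 - 7*(-1 - 2) = 8 - 7*(-3) = 8 + 21 = 29)
c*(3 + V(8)) = 29*(3 + 40) = 29*43 = 1247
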